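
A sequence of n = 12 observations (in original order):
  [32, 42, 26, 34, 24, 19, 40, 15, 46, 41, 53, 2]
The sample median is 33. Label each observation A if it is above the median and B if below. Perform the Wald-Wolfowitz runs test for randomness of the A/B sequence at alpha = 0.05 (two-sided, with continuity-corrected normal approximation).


Step 1: Compute median = 33; label A = above, B = below.
Labels in order: BABABBABAAAB  (n_A = 6, n_B = 6)
Step 2: Count runs R = 9.
Step 3: Under H0 (random ordering), E[R] = 2*n_A*n_B/(n_A+n_B) + 1 = 2*6*6/12 + 1 = 7.0000.
        Var[R] = 2*n_A*n_B*(2*n_A*n_B - n_A - n_B) / ((n_A+n_B)^2 * (n_A+n_B-1)) = 4320/1584 = 2.7273.
        SD[R] = 1.6514.
Step 4: Continuity-corrected z = (R - 0.5 - E[R]) / SD[R] = (9 - 0.5 - 7.0000) / 1.6514 = 0.9083.
Step 5: Two-sided p-value via normal approximation = 2*(1 - Phi(|z|)) = 0.363722.
Step 6: alpha = 0.05. fail to reject H0.

R = 9, z = 0.9083, p = 0.363722, fail to reject H0.


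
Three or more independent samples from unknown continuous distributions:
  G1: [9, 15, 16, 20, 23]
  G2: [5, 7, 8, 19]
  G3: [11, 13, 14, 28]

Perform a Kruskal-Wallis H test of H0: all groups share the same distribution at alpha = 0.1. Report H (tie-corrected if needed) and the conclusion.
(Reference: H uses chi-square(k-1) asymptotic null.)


Step 1: Combine all N = 13 observations and assign midranks.
sorted (value, group, rank): (5,G2,1), (7,G2,2), (8,G2,3), (9,G1,4), (11,G3,5), (13,G3,6), (14,G3,7), (15,G1,8), (16,G1,9), (19,G2,10), (20,G1,11), (23,G1,12), (28,G3,13)
Step 2: Sum ranks within each group.
R_1 = 44 (n_1 = 5)
R_2 = 16 (n_2 = 4)
R_3 = 31 (n_3 = 4)
Step 3: H = 12/(N(N+1)) * sum(R_i^2/n_i) - 3(N+1)
     = 12/(13*14) * (44^2/5 + 16^2/4 + 31^2/4) - 3*14
     = 0.065934 * 691.45 - 42
     = 3.590110.
Step 4: No ties, so H is used without correction.
Step 5: Under H0, H ~ chi^2(2); p-value = 0.166118.
Step 6: alpha = 0.1. fail to reject H0.

H = 3.5901, df = 2, p = 0.166118, fail to reject H0.


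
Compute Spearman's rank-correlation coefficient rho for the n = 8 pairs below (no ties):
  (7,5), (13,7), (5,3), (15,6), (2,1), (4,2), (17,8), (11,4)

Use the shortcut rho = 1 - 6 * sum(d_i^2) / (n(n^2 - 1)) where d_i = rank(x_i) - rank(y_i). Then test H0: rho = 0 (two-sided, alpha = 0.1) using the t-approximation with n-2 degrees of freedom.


Step 1: Rank x and y separately (midranks; no ties here).
rank(x): 7->4, 13->6, 5->3, 15->7, 2->1, 4->2, 17->8, 11->5
rank(y): 5->5, 7->7, 3->3, 6->6, 1->1, 2->2, 8->8, 4->4
Step 2: d_i = R_x(i) - R_y(i); compute d_i^2.
  (4-5)^2=1, (6-7)^2=1, (3-3)^2=0, (7-6)^2=1, (1-1)^2=0, (2-2)^2=0, (8-8)^2=0, (5-4)^2=1
sum(d^2) = 4.
Step 3: rho = 1 - 6*4 / (8*(8^2 - 1)) = 1 - 24/504 = 0.952381.
Step 4: Under H0, t = rho * sqrt((n-2)/(1-rho^2)) = 7.6509 ~ t(6).
Step 5: Two-sided p-value from the t-distribution with 6 df = 0.000260.
Step 6: alpha = 0.1. reject H0.

rho = 0.9524, p = 0.000260, reject H0 at alpha = 0.1.


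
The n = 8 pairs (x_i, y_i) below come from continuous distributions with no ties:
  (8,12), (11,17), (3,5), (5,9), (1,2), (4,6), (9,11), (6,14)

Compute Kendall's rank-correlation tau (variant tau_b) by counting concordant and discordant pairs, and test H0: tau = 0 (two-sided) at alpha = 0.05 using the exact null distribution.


Step 1: Enumerate the 28 unordered pairs (i,j) with i<j and classify each by sign(x_j-x_i) * sign(y_j-y_i).
  (1,2):dx=+3,dy=+5->C; (1,3):dx=-5,dy=-7->C; (1,4):dx=-3,dy=-3->C; (1,5):dx=-7,dy=-10->C
  (1,6):dx=-4,dy=-6->C; (1,7):dx=+1,dy=-1->D; (1,8):dx=-2,dy=+2->D; (2,3):dx=-8,dy=-12->C
  (2,4):dx=-6,dy=-8->C; (2,5):dx=-10,dy=-15->C; (2,6):dx=-7,dy=-11->C; (2,7):dx=-2,dy=-6->C
  (2,8):dx=-5,dy=-3->C; (3,4):dx=+2,dy=+4->C; (3,5):dx=-2,dy=-3->C; (3,6):dx=+1,dy=+1->C
  (3,7):dx=+6,dy=+6->C; (3,8):dx=+3,dy=+9->C; (4,5):dx=-4,dy=-7->C; (4,6):dx=-1,dy=-3->C
  (4,7):dx=+4,dy=+2->C; (4,8):dx=+1,dy=+5->C; (5,6):dx=+3,dy=+4->C; (5,7):dx=+8,dy=+9->C
  (5,8):dx=+5,dy=+12->C; (6,7):dx=+5,dy=+5->C; (6,8):dx=+2,dy=+8->C; (7,8):dx=-3,dy=+3->D
Step 2: C = 25, D = 3, total pairs = 28.
Step 3: tau = (C - D)/(n(n-1)/2) = (25 - 3)/28 = 0.785714.
Step 4: Exact two-sided p-value (enumerate n! = 40320 permutations of y under H0): p = 0.005506.
Step 5: alpha = 0.05. reject H0.

tau_b = 0.7857 (C=25, D=3), p = 0.005506, reject H0.


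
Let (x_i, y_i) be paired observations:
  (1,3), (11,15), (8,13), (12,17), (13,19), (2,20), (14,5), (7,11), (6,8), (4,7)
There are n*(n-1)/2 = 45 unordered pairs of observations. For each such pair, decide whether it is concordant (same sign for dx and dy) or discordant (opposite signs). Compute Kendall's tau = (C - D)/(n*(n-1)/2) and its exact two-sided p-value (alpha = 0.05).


Step 1: Enumerate the 45 unordered pairs (i,j) with i<j and classify each by sign(x_j-x_i) * sign(y_j-y_i).
  (1,2):dx=+10,dy=+12->C; (1,3):dx=+7,dy=+10->C; (1,4):dx=+11,dy=+14->C; (1,5):dx=+12,dy=+16->C
  (1,6):dx=+1,dy=+17->C; (1,7):dx=+13,dy=+2->C; (1,8):dx=+6,dy=+8->C; (1,9):dx=+5,dy=+5->C
  (1,10):dx=+3,dy=+4->C; (2,3):dx=-3,dy=-2->C; (2,4):dx=+1,dy=+2->C; (2,5):dx=+2,dy=+4->C
  (2,6):dx=-9,dy=+5->D; (2,7):dx=+3,dy=-10->D; (2,8):dx=-4,dy=-4->C; (2,9):dx=-5,dy=-7->C
  (2,10):dx=-7,dy=-8->C; (3,4):dx=+4,dy=+4->C; (3,5):dx=+5,dy=+6->C; (3,6):dx=-6,dy=+7->D
  (3,7):dx=+6,dy=-8->D; (3,8):dx=-1,dy=-2->C; (3,9):dx=-2,dy=-5->C; (3,10):dx=-4,dy=-6->C
  (4,5):dx=+1,dy=+2->C; (4,6):dx=-10,dy=+3->D; (4,7):dx=+2,dy=-12->D; (4,8):dx=-5,dy=-6->C
  (4,9):dx=-6,dy=-9->C; (4,10):dx=-8,dy=-10->C; (5,6):dx=-11,dy=+1->D; (5,7):dx=+1,dy=-14->D
  (5,8):dx=-6,dy=-8->C; (5,9):dx=-7,dy=-11->C; (5,10):dx=-9,dy=-12->C; (6,7):dx=+12,dy=-15->D
  (6,8):dx=+5,dy=-9->D; (6,9):dx=+4,dy=-12->D; (6,10):dx=+2,dy=-13->D; (7,8):dx=-7,dy=+6->D
  (7,9):dx=-8,dy=+3->D; (7,10):dx=-10,dy=+2->D; (8,9):dx=-1,dy=-3->C; (8,10):dx=-3,dy=-4->C
  (9,10):dx=-2,dy=-1->C
Step 2: C = 30, D = 15, total pairs = 45.
Step 3: tau = (C - D)/(n(n-1)/2) = (30 - 15)/45 = 0.333333.
Step 4: Exact two-sided p-value (enumerate n! = 3628800 permutations of y under H0): p = 0.216373.
Step 5: alpha = 0.05. fail to reject H0.

tau_b = 0.3333 (C=30, D=15), p = 0.216373, fail to reject H0.


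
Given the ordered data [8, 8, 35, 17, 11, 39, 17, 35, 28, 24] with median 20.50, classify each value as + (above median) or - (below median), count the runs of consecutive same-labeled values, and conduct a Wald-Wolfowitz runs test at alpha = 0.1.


Step 1: Compute median = 20.50; label A = above, B = below.
Labels in order: BBABBABAAA  (n_A = 5, n_B = 5)
Step 2: Count runs R = 6.
Step 3: Under H0 (random ordering), E[R] = 2*n_A*n_B/(n_A+n_B) + 1 = 2*5*5/10 + 1 = 6.0000.
        Var[R] = 2*n_A*n_B*(2*n_A*n_B - n_A - n_B) / ((n_A+n_B)^2 * (n_A+n_B-1)) = 2000/900 = 2.2222.
        SD[R] = 1.4907.
Step 4: R = E[R], so z = 0 with no continuity correction.
Step 5: Two-sided p-value via normal approximation = 2*(1 - Phi(|z|)) = 1.000000.
Step 6: alpha = 0.1. fail to reject H0.

R = 6, z = 0.0000, p = 1.000000, fail to reject H0.


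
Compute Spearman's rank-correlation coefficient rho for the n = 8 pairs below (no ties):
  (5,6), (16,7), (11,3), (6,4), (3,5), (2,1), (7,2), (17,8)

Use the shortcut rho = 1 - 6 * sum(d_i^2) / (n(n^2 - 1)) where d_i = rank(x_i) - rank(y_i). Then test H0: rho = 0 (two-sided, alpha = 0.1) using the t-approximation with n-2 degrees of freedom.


Step 1: Rank x and y separately (midranks; no ties here).
rank(x): 5->3, 16->7, 11->6, 6->4, 3->2, 2->1, 7->5, 17->8
rank(y): 6->6, 7->7, 3->3, 4->4, 5->5, 1->1, 2->2, 8->8
Step 2: d_i = R_x(i) - R_y(i); compute d_i^2.
  (3-6)^2=9, (7-7)^2=0, (6-3)^2=9, (4-4)^2=0, (2-5)^2=9, (1-1)^2=0, (5-2)^2=9, (8-8)^2=0
sum(d^2) = 36.
Step 3: rho = 1 - 6*36 / (8*(8^2 - 1)) = 1 - 216/504 = 0.571429.
Step 4: Under H0, t = rho * sqrt((n-2)/(1-rho^2)) = 1.7056 ~ t(6).
Step 5: Two-sided p-value from the t-distribution with 6 df = 0.138960.
Step 6: alpha = 0.1. fail to reject H0.

rho = 0.5714, p = 0.138960, fail to reject H0 at alpha = 0.1.


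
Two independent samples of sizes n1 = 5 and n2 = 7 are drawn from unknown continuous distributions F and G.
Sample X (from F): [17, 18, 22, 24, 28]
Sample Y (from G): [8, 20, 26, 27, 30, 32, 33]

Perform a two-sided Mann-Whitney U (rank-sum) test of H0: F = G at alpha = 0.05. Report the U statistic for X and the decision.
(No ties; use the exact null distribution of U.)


Step 1: Combine and sort all 12 observations; assign midranks.
sorted (value, group): (8,Y), (17,X), (18,X), (20,Y), (22,X), (24,X), (26,Y), (27,Y), (28,X), (30,Y), (32,Y), (33,Y)
ranks: 8->1, 17->2, 18->3, 20->4, 22->5, 24->6, 26->7, 27->8, 28->9, 30->10, 32->11, 33->12
Step 2: Rank sum for X: R1 = 2 + 3 + 5 + 6 + 9 = 25.
Step 3: U_X = R1 - n1(n1+1)/2 = 25 - 5*6/2 = 25 - 15 = 10.
       U_Y = n1*n2 - U_X = 35 - 10 = 25.
Step 4: No ties, so the exact null distribution of U (based on enumerating the C(12,5) = 792 equally likely rank assignments) gives the two-sided p-value.
Step 5: p-value = 0.267677; compare to alpha = 0.05. fail to reject H0.

U_X = 10, p = 0.267677, fail to reject H0 at alpha = 0.05.


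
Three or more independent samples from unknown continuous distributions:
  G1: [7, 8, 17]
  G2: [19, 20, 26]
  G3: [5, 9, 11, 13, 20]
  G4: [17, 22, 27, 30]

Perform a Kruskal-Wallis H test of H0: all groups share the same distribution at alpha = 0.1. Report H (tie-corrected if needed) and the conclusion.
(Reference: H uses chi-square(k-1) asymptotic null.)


Step 1: Combine all N = 15 observations and assign midranks.
sorted (value, group, rank): (5,G3,1), (7,G1,2), (8,G1,3), (9,G3,4), (11,G3,5), (13,G3,6), (17,G1,7.5), (17,G4,7.5), (19,G2,9), (20,G2,10.5), (20,G3,10.5), (22,G4,12), (26,G2,13), (27,G4,14), (30,G4,15)
Step 2: Sum ranks within each group.
R_1 = 12.5 (n_1 = 3)
R_2 = 32.5 (n_2 = 3)
R_3 = 26.5 (n_3 = 5)
R_4 = 48.5 (n_4 = 4)
Step 3: H = 12/(N(N+1)) * sum(R_i^2/n_i) - 3(N+1)
     = 12/(15*16) * (12.5^2/3 + 32.5^2/3 + 26.5^2/5 + 48.5^2/4) - 3*16
     = 0.050000 * 1132.68 - 48
     = 8.633958.
Step 4: Ties present; correction factor C = 1 - 12/(15^3 - 15) = 0.996429. Corrected H = 8.633958 / 0.996429 = 8.664904.
Step 5: Under H0, H ~ chi^2(3); p-value = 0.034094.
Step 6: alpha = 0.1. reject H0.

H = 8.6649, df = 3, p = 0.034094, reject H0.


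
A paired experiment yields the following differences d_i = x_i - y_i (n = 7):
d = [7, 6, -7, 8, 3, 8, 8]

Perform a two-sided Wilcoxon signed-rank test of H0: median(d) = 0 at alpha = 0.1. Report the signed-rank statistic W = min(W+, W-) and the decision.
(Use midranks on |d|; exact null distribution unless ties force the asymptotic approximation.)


Step 1: Drop any zero differences (none here) and take |d_i|.
|d| = [7, 6, 7, 8, 3, 8, 8]
Step 2: Midrank |d_i| (ties get averaged ranks).
ranks: |7|->3.5, |6|->2, |7|->3.5, |8|->6, |3|->1, |8|->6, |8|->6
Step 3: Attach original signs; sum ranks with positive sign and with negative sign.
W+ = 3.5 + 2 + 6 + 1 + 6 + 6 = 24.5
W- = 3.5 = 3.5
(Check: W+ + W- = 28 should equal n(n+1)/2 = 28.)
Step 4: Test statistic W = min(W+, W-) = 3.5.
Step 5: Ties in |d|, so use the tie-corrected normal approximation.
        E[W] = n(n+1)/4 = 7*8/4 = 14.
        Tie groups: |d|=7 (t=2), |d|=8 (t=3); sum(t^3 - t) = 30.
        Var[W] = n(n+1)(2n+1)/24 - sum(t^3-t)/48 = 840/24 - 30/48 = 34.375.
        z = (W - E[W]) / sqrt(Var[W]) = (3.5 - 14) / 5.8630 = -1.7909.
        Two-sided p = 2*Phi(z) = 0.073312.
Step 6: alpha = 0.1. reject H0.

W+ = 24.5, W- = 3.5, W = min = 3.5, p = 0.073312, reject H0.


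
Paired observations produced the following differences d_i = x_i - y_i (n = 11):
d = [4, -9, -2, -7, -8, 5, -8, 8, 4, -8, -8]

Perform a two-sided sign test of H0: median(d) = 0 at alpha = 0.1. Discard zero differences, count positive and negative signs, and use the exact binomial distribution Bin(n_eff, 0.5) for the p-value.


Step 1: Discard zero differences. Original n = 11; n_eff = number of nonzero differences = 11.
Nonzero differences (with sign): +4, -9, -2, -7, -8, +5, -8, +8, +4, -8, -8
Step 2: Count signs: positive = 4, negative = 7.
Step 3: Under H0: P(positive) = 0.5, so the number of positives S ~ Bin(11, 0.5).
Step 4: Two-sided exact p-value = sum of Bin(11,0.5) probabilities at or below the observed probability = 0.548828.
Step 5: alpha = 0.1. fail to reject H0.

n_eff = 11, pos = 4, neg = 7, p = 0.548828, fail to reject H0.


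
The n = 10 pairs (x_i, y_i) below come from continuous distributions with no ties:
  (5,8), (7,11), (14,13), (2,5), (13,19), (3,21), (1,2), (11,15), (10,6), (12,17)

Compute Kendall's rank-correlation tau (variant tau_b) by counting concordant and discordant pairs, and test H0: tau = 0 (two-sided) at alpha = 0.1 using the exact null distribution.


Step 1: Enumerate the 45 unordered pairs (i,j) with i<j and classify each by sign(x_j-x_i) * sign(y_j-y_i).
  (1,2):dx=+2,dy=+3->C; (1,3):dx=+9,dy=+5->C; (1,4):dx=-3,dy=-3->C; (1,5):dx=+8,dy=+11->C
  (1,6):dx=-2,dy=+13->D; (1,7):dx=-4,dy=-6->C; (1,8):dx=+6,dy=+7->C; (1,9):dx=+5,dy=-2->D
  (1,10):dx=+7,dy=+9->C; (2,3):dx=+7,dy=+2->C; (2,4):dx=-5,dy=-6->C; (2,5):dx=+6,dy=+8->C
  (2,6):dx=-4,dy=+10->D; (2,7):dx=-6,dy=-9->C; (2,8):dx=+4,dy=+4->C; (2,9):dx=+3,dy=-5->D
  (2,10):dx=+5,dy=+6->C; (3,4):dx=-12,dy=-8->C; (3,5):dx=-1,dy=+6->D; (3,6):dx=-11,dy=+8->D
  (3,7):dx=-13,dy=-11->C; (3,8):dx=-3,dy=+2->D; (3,9):dx=-4,dy=-7->C; (3,10):dx=-2,dy=+4->D
  (4,5):dx=+11,dy=+14->C; (4,6):dx=+1,dy=+16->C; (4,7):dx=-1,dy=-3->C; (4,8):dx=+9,dy=+10->C
  (4,9):dx=+8,dy=+1->C; (4,10):dx=+10,dy=+12->C; (5,6):dx=-10,dy=+2->D; (5,7):dx=-12,dy=-17->C
  (5,8):dx=-2,dy=-4->C; (5,9):dx=-3,dy=-13->C; (5,10):dx=-1,dy=-2->C; (6,7):dx=-2,dy=-19->C
  (6,8):dx=+8,dy=-6->D; (6,9):dx=+7,dy=-15->D; (6,10):dx=+9,dy=-4->D; (7,8):dx=+10,dy=+13->C
  (7,9):dx=+9,dy=+4->C; (7,10):dx=+11,dy=+15->C; (8,9):dx=-1,dy=-9->C; (8,10):dx=+1,dy=+2->C
  (9,10):dx=+2,dy=+11->C
Step 2: C = 33, D = 12, total pairs = 45.
Step 3: tau = (C - D)/(n(n-1)/2) = (33 - 12)/45 = 0.466667.
Step 4: Exact two-sided p-value (enumerate n! = 3628800 permutations of y under H0): p = 0.072550.
Step 5: alpha = 0.1. reject H0.

tau_b = 0.4667 (C=33, D=12), p = 0.072550, reject H0.


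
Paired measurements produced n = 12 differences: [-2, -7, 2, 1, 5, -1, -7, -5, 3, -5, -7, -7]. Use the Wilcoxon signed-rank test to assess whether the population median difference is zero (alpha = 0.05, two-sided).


Step 1: Drop any zero differences (none here) and take |d_i|.
|d| = [2, 7, 2, 1, 5, 1, 7, 5, 3, 5, 7, 7]
Step 2: Midrank |d_i| (ties get averaged ranks).
ranks: |2|->3.5, |7|->10.5, |2|->3.5, |1|->1.5, |5|->7, |1|->1.5, |7|->10.5, |5|->7, |3|->5, |5|->7, |7|->10.5, |7|->10.5
Step 3: Attach original signs; sum ranks with positive sign and with negative sign.
W+ = 3.5 + 1.5 + 7 + 5 = 17
W- = 3.5 + 10.5 + 1.5 + 10.5 + 7 + 7 + 10.5 + 10.5 = 61
(Check: W+ + W- = 78 should equal n(n+1)/2 = 78.)
Step 4: Test statistic W = min(W+, W-) = 17.
Step 5: Ties in |d|, so use the tie-corrected normal approximation.
        E[W] = n(n+1)/4 = 12*13/4 = 39.
        Tie groups: |d|=1 (t=2), |d|=2 (t=2), |d|=5 (t=3), |d|=7 (t=4); sum(t^3 - t) = 96.
        Var[W] = n(n+1)(2n+1)/24 - sum(t^3-t)/48 = 3900/24 - 96/48 = 160.5.
        z = (W - E[W]) / sqrt(Var[W]) = (17 - 39) / 12.6689 = -1.7365.
        Two-sided p = 2*Phi(z) = 0.082468.
Step 6: alpha = 0.05. fail to reject H0.

W+ = 17, W- = 61, W = min = 17, p = 0.082468, fail to reject H0.


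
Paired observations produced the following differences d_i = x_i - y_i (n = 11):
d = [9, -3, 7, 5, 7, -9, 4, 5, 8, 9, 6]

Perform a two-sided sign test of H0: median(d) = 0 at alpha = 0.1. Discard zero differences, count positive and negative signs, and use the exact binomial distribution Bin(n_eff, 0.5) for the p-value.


Step 1: Discard zero differences. Original n = 11; n_eff = number of nonzero differences = 11.
Nonzero differences (with sign): +9, -3, +7, +5, +7, -9, +4, +5, +8, +9, +6
Step 2: Count signs: positive = 9, negative = 2.
Step 3: Under H0: P(positive) = 0.5, so the number of positives S ~ Bin(11, 0.5).
Step 4: Two-sided exact p-value = sum of Bin(11,0.5) probabilities at or below the observed probability = 0.065430.
Step 5: alpha = 0.1. reject H0.

n_eff = 11, pos = 9, neg = 2, p = 0.065430, reject H0.


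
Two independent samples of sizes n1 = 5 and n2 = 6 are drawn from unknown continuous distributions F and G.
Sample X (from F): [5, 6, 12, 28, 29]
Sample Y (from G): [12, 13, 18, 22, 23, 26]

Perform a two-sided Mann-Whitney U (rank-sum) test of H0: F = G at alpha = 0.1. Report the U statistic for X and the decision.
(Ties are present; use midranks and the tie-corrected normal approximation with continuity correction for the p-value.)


Step 1: Combine and sort all 11 observations; assign midranks.
sorted (value, group): (5,X), (6,X), (12,X), (12,Y), (13,Y), (18,Y), (22,Y), (23,Y), (26,Y), (28,X), (29,X)
ranks: 5->1, 6->2, 12->3.5, 12->3.5, 13->5, 18->6, 22->7, 23->8, 26->9, 28->10, 29->11
Step 2: Rank sum for X: R1 = 1 + 2 + 3.5 + 10 + 11 = 27.5.
Step 3: U_X = R1 - n1(n1+1)/2 = 27.5 - 5*6/2 = 27.5 - 15 = 12.5.
       U_Y = n1*n2 - U_X = 30 - 12.5 = 17.5.
Step 4: Ties are present, so use the tie-corrected normal approximation (with continuity correction) for the p-value.
Step 5: p-value = 0.714379; compare to alpha = 0.1. fail to reject H0.

U_X = 12.5, p = 0.714379, fail to reject H0 at alpha = 0.1.


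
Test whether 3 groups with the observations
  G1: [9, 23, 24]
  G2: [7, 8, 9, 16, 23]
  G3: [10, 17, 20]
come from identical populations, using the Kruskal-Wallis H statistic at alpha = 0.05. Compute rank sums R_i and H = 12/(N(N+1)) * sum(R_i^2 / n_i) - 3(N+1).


Step 1: Combine all N = 11 observations and assign midranks.
sorted (value, group, rank): (7,G2,1), (8,G2,2), (9,G1,3.5), (9,G2,3.5), (10,G3,5), (16,G2,6), (17,G3,7), (20,G3,8), (23,G1,9.5), (23,G2,9.5), (24,G1,11)
Step 2: Sum ranks within each group.
R_1 = 24 (n_1 = 3)
R_2 = 22 (n_2 = 5)
R_3 = 20 (n_3 = 3)
Step 3: H = 12/(N(N+1)) * sum(R_i^2/n_i) - 3(N+1)
     = 12/(11*12) * (24^2/3 + 22^2/5 + 20^2/3) - 3*12
     = 0.090909 * 422.133 - 36
     = 2.375758.
Step 4: Ties present; correction factor C = 1 - 12/(11^3 - 11) = 0.990909. Corrected H = 2.375758 / 0.990909 = 2.397554.
Step 5: Under H0, H ~ chi^2(2); p-value = 0.301563.
Step 6: alpha = 0.05. fail to reject H0.

H = 2.3976, df = 2, p = 0.301563, fail to reject H0.


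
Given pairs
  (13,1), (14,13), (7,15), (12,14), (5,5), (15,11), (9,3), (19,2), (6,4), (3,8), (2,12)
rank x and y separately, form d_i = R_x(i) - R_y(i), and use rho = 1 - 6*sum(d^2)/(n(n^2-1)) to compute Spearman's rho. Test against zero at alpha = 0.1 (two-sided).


Step 1: Rank x and y separately (midranks; no ties here).
rank(x): 13->8, 14->9, 7->5, 12->7, 5->3, 15->10, 9->6, 19->11, 6->4, 3->2, 2->1
rank(y): 1->1, 13->9, 15->11, 14->10, 5->5, 11->7, 3->3, 2->2, 4->4, 8->6, 12->8
Step 2: d_i = R_x(i) - R_y(i); compute d_i^2.
  (8-1)^2=49, (9-9)^2=0, (5-11)^2=36, (7-10)^2=9, (3-5)^2=4, (10-7)^2=9, (6-3)^2=9, (11-2)^2=81, (4-4)^2=0, (2-6)^2=16, (1-8)^2=49
sum(d^2) = 262.
Step 3: rho = 1 - 6*262 / (11*(11^2 - 1)) = 1 - 1572/1320 = -0.190909.
Step 4: Under H0, t = rho * sqrt((n-2)/(1-rho^2)) = -0.5835 ~ t(9).
Step 5: Two-sided p-value from the t-distribution with 9 df = 0.573913.
Step 6: alpha = 0.1. fail to reject H0.

rho = -0.1909, p = 0.573913, fail to reject H0 at alpha = 0.1.


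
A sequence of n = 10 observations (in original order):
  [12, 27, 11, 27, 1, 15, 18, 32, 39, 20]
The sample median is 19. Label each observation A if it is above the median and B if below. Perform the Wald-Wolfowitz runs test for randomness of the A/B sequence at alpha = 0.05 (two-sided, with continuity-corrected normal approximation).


Step 1: Compute median = 19; label A = above, B = below.
Labels in order: BABABBBAAA  (n_A = 5, n_B = 5)
Step 2: Count runs R = 6.
Step 3: Under H0 (random ordering), E[R] = 2*n_A*n_B/(n_A+n_B) + 1 = 2*5*5/10 + 1 = 6.0000.
        Var[R] = 2*n_A*n_B*(2*n_A*n_B - n_A - n_B) / ((n_A+n_B)^2 * (n_A+n_B-1)) = 2000/900 = 2.2222.
        SD[R] = 1.4907.
Step 4: R = E[R], so z = 0 with no continuity correction.
Step 5: Two-sided p-value via normal approximation = 2*(1 - Phi(|z|)) = 1.000000.
Step 6: alpha = 0.05. fail to reject H0.

R = 6, z = 0.0000, p = 1.000000, fail to reject H0.


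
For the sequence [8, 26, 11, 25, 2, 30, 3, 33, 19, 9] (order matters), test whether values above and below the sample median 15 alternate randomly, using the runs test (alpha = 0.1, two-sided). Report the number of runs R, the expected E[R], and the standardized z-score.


Step 1: Compute median = 15; label A = above, B = below.
Labels in order: BABABABAAB  (n_A = 5, n_B = 5)
Step 2: Count runs R = 9.
Step 3: Under H0 (random ordering), E[R] = 2*n_A*n_B/(n_A+n_B) + 1 = 2*5*5/10 + 1 = 6.0000.
        Var[R] = 2*n_A*n_B*(2*n_A*n_B - n_A - n_B) / ((n_A+n_B)^2 * (n_A+n_B-1)) = 2000/900 = 2.2222.
        SD[R] = 1.4907.
Step 4: Continuity-corrected z = (R - 0.5 - E[R]) / SD[R] = (9 - 0.5 - 6.0000) / 1.4907 = 1.6771.
Step 5: Two-sided p-value via normal approximation = 2*(1 - Phi(|z|)) = 0.093533.
Step 6: alpha = 0.1. reject H0.

R = 9, z = 1.6771, p = 0.093533, reject H0.


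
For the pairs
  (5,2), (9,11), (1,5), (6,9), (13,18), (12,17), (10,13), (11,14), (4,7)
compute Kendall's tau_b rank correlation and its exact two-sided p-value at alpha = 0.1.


Step 1: Enumerate the 36 unordered pairs (i,j) with i<j and classify each by sign(x_j-x_i) * sign(y_j-y_i).
  (1,2):dx=+4,dy=+9->C; (1,3):dx=-4,dy=+3->D; (1,4):dx=+1,dy=+7->C; (1,5):dx=+8,dy=+16->C
  (1,6):dx=+7,dy=+15->C; (1,7):dx=+5,dy=+11->C; (1,8):dx=+6,dy=+12->C; (1,9):dx=-1,dy=+5->D
  (2,3):dx=-8,dy=-6->C; (2,4):dx=-3,dy=-2->C; (2,5):dx=+4,dy=+7->C; (2,6):dx=+3,dy=+6->C
  (2,7):dx=+1,dy=+2->C; (2,8):dx=+2,dy=+3->C; (2,9):dx=-5,dy=-4->C; (3,4):dx=+5,dy=+4->C
  (3,5):dx=+12,dy=+13->C; (3,6):dx=+11,dy=+12->C; (3,7):dx=+9,dy=+8->C; (3,8):dx=+10,dy=+9->C
  (3,9):dx=+3,dy=+2->C; (4,5):dx=+7,dy=+9->C; (4,6):dx=+6,dy=+8->C; (4,7):dx=+4,dy=+4->C
  (4,8):dx=+5,dy=+5->C; (4,9):dx=-2,dy=-2->C; (5,6):dx=-1,dy=-1->C; (5,7):dx=-3,dy=-5->C
  (5,8):dx=-2,dy=-4->C; (5,9):dx=-9,dy=-11->C; (6,7):dx=-2,dy=-4->C; (6,8):dx=-1,dy=-3->C
  (6,9):dx=-8,dy=-10->C; (7,8):dx=+1,dy=+1->C; (7,9):dx=-6,dy=-6->C; (8,9):dx=-7,dy=-7->C
Step 2: C = 34, D = 2, total pairs = 36.
Step 3: tau = (C - D)/(n(n-1)/2) = (34 - 2)/36 = 0.888889.
Step 4: Exact two-sided p-value (enumerate n! = 362880 permutations of y under H0): p = 0.000243.
Step 5: alpha = 0.1. reject H0.

tau_b = 0.8889 (C=34, D=2), p = 0.000243, reject H0.


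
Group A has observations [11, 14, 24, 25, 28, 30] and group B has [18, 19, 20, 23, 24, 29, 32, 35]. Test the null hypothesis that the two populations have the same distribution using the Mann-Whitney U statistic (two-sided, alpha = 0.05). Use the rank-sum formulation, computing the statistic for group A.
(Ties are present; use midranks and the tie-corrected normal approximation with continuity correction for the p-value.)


Step 1: Combine and sort all 14 observations; assign midranks.
sorted (value, group): (11,X), (14,X), (18,Y), (19,Y), (20,Y), (23,Y), (24,X), (24,Y), (25,X), (28,X), (29,Y), (30,X), (32,Y), (35,Y)
ranks: 11->1, 14->2, 18->3, 19->4, 20->5, 23->6, 24->7.5, 24->7.5, 25->9, 28->10, 29->11, 30->12, 32->13, 35->14
Step 2: Rank sum for X: R1 = 1 + 2 + 7.5 + 9 + 10 + 12 = 41.5.
Step 3: U_X = R1 - n1(n1+1)/2 = 41.5 - 6*7/2 = 41.5 - 21 = 20.5.
       U_Y = n1*n2 - U_X = 48 - 20.5 = 27.5.
Step 4: Ties are present, so use the tie-corrected normal approximation (with continuity correction) for the p-value.
Step 5: p-value = 0.698220; compare to alpha = 0.05. fail to reject H0.

U_X = 20.5, p = 0.698220, fail to reject H0 at alpha = 0.05.


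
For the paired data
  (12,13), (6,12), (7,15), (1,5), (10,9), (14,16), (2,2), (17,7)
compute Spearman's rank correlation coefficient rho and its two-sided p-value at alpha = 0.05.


Step 1: Rank x and y separately (midranks; no ties here).
rank(x): 12->6, 6->3, 7->4, 1->1, 10->5, 14->7, 2->2, 17->8
rank(y): 13->6, 12->5, 15->7, 5->2, 9->4, 16->8, 2->1, 7->3
Step 2: d_i = R_x(i) - R_y(i); compute d_i^2.
  (6-6)^2=0, (3-5)^2=4, (4-7)^2=9, (1-2)^2=1, (5-4)^2=1, (7-8)^2=1, (2-1)^2=1, (8-3)^2=25
sum(d^2) = 42.
Step 3: rho = 1 - 6*42 / (8*(8^2 - 1)) = 1 - 252/504 = 0.500000.
Step 4: Under H0, t = rho * sqrt((n-2)/(1-rho^2)) = 1.4142 ~ t(6).
Step 5: Two-sided p-value from the t-distribution with 6 df = 0.207031.
Step 6: alpha = 0.05. fail to reject H0.

rho = 0.5000, p = 0.207031, fail to reject H0 at alpha = 0.05.


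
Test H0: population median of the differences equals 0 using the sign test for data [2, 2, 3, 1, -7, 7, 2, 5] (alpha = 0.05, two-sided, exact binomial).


Step 1: Discard zero differences. Original n = 8; n_eff = number of nonzero differences = 8.
Nonzero differences (with sign): +2, +2, +3, +1, -7, +7, +2, +5
Step 2: Count signs: positive = 7, negative = 1.
Step 3: Under H0: P(positive) = 0.5, so the number of positives S ~ Bin(8, 0.5).
Step 4: Two-sided exact p-value = sum of Bin(8,0.5) probabilities at or below the observed probability = 0.070312.
Step 5: alpha = 0.05. fail to reject H0.

n_eff = 8, pos = 7, neg = 1, p = 0.070312, fail to reject H0.


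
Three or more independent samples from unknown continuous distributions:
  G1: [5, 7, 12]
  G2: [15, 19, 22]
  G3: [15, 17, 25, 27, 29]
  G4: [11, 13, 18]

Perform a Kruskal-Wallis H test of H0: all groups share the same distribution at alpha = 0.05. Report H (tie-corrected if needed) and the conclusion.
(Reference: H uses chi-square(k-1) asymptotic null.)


Step 1: Combine all N = 14 observations and assign midranks.
sorted (value, group, rank): (5,G1,1), (7,G1,2), (11,G4,3), (12,G1,4), (13,G4,5), (15,G2,6.5), (15,G3,6.5), (17,G3,8), (18,G4,9), (19,G2,10), (22,G2,11), (25,G3,12), (27,G3,13), (29,G3,14)
Step 2: Sum ranks within each group.
R_1 = 7 (n_1 = 3)
R_2 = 27.5 (n_2 = 3)
R_3 = 53.5 (n_3 = 5)
R_4 = 17 (n_4 = 3)
Step 3: H = 12/(N(N+1)) * sum(R_i^2/n_i) - 3(N+1)
     = 12/(14*15) * (7^2/3 + 27.5^2/3 + 53.5^2/5 + 17^2/3) - 3*15
     = 0.057143 * 937.2 - 45
     = 8.554286.
Step 4: Ties present; correction factor C = 1 - 6/(14^3 - 14) = 0.997802. Corrected H = 8.554286 / 0.997802 = 8.573128.
Step 5: Under H0, H ~ chi^2(3); p-value = 0.035539.
Step 6: alpha = 0.05. reject H0.

H = 8.5731, df = 3, p = 0.035539, reject H0.


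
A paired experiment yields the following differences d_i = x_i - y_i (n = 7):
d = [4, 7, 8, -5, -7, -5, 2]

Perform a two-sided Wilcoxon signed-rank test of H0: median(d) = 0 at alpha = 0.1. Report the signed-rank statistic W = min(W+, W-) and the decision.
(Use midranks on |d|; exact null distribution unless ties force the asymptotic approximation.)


Step 1: Drop any zero differences (none here) and take |d_i|.
|d| = [4, 7, 8, 5, 7, 5, 2]
Step 2: Midrank |d_i| (ties get averaged ranks).
ranks: |4|->2, |7|->5.5, |8|->7, |5|->3.5, |7|->5.5, |5|->3.5, |2|->1
Step 3: Attach original signs; sum ranks with positive sign and with negative sign.
W+ = 2 + 5.5 + 7 + 1 = 15.5
W- = 3.5 + 5.5 + 3.5 = 12.5
(Check: W+ + W- = 28 should equal n(n+1)/2 = 28.)
Step 4: Test statistic W = min(W+, W-) = 12.5.
Step 5: Ties in |d|, so use the tie-corrected normal approximation.
        E[W] = n(n+1)/4 = 7*8/4 = 14.
        Tie groups: |d|=5 (t=2), |d|=7 (t=2); sum(t^3 - t) = 12.
        Var[W] = n(n+1)(2n+1)/24 - sum(t^3-t)/48 = 840/24 - 12/48 = 34.75.
        z = (W - E[W]) / sqrt(Var[W]) = (12.5 - 14) / 5.8949 = -0.2545.
        Two-sided p = 2*Phi(z) = 0.799143.
Step 6: alpha = 0.1. fail to reject H0.

W+ = 15.5, W- = 12.5, W = min = 12.5, p = 0.799143, fail to reject H0.


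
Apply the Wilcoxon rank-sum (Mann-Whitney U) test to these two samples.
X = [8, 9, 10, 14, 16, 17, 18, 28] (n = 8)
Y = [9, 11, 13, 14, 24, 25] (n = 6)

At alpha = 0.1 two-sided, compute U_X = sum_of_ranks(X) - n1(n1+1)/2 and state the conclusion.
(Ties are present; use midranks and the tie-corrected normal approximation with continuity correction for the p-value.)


Step 1: Combine and sort all 14 observations; assign midranks.
sorted (value, group): (8,X), (9,X), (9,Y), (10,X), (11,Y), (13,Y), (14,X), (14,Y), (16,X), (17,X), (18,X), (24,Y), (25,Y), (28,X)
ranks: 8->1, 9->2.5, 9->2.5, 10->4, 11->5, 13->6, 14->7.5, 14->7.5, 16->9, 17->10, 18->11, 24->12, 25->13, 28->14
Step 2: Rank sum for X: R1 = 1 + 2.5 + 4 + 7.5 + 9 + 10 + 11 + 14 = 59.
Step 3: U_X = R1 - n1(n1+1)/2 = 59 - 8*9/2 = 59 - 36 = 23.
       U_Y = n1*n2 - U_X = 48 - 23 = 25.
Step 4: Ties are present, so use the tie-corrected normal approximation (with continuity correction) for the p-value.
Step 5: p-value = 0.948419; compare to alpha = 0.1. fail to reject H0.

U_X = 23, p = 0.948419, fail to reject H0 at alpha = 0.1.


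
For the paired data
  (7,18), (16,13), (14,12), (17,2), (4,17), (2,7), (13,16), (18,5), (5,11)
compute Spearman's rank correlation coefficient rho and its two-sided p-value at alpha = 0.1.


Step 1: Rank x and y separately (midranks; no ties here).
rank(x): 7->4, 16->7, 14->6, 17->8, 4->2, 2->1, 13->5, 18->9, 5->3
rank(y): 18->9, 13->6, 12->5, 2->1, 17->8, 7->3, 16->7, 5->2, 11->4
Step 2: d_i = R_x(i) - R_y(i); compute d_i^2.
  (4-9)^2=25, (7-6)^2=1, (6-5)^2=1, (8-1)^2=49, (2-8)^2=36, (1-3)^2=4, (5-7)^2=4, (9-2)^2=49, (3-4)^2=1
sum(d^2) = 170.
Step 3: rho = 1 - 6*170 / (9*(9^2 - 1)) = 1 - 1020/720 = -0.416667.
Step 4: Under H0, t = rho * sqrt((n-2)/(1-rho^2)) = -1.2127 ~ t(7).
Step 5: Two-sided p-value from the t-distribution with 7 df = 0.264586.
Step 6: alpha = 0.1. fail to reject H0.

rho = -0.4167, p = 0.264586, fail to reject H0 at alpha = 0.1.


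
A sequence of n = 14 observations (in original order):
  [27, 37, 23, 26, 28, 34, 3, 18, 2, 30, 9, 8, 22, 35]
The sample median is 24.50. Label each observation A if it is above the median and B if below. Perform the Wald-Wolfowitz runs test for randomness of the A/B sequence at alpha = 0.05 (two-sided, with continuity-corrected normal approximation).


Step 1: Compute median = 24.50; label A = above, B = below.
Labels in order: AABAAABBBABBBA  (n_A = 7, n_B = 7)
Step 2: Count runs R = 7.
Step 3: Under H0 (random ordering), E[R] = 2*n_A*n_B/(n_A+n_B) + 1 = 2*7*7/14 + 1 = 8.0000.
        Var[R] = 2*n_A*n_B*(2*n_A*n_B - n_A - n_B) / ((n_A+n_B)^2 * (n_A+n_B-1)) = 8232/2548 = 3.2308.
        SD[R] = 1.7974.
Step 4: Continuity-corrected z = (R + 0.5 - E[R]) / SD[R] = (7 + 0.5 - 8.0000) / 1.7974 = -0.2782.
Step 5: Two-sided p-value via normal approximation = 2*(1 - Phi(|z|)) = 0.780879.
Step 6: alpha = 0.05. fail to reject H0.

R = 7, z = -0.2782, p = 0.780879, fail to reject H0.


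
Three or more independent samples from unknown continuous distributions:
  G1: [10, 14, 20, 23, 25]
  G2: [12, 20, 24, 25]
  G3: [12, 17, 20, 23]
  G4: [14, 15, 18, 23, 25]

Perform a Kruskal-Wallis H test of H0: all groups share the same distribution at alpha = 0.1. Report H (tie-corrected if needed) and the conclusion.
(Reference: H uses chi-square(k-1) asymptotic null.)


Step 1: Combine all N = 18 observations and assign midranks.
sorted (value, group, rank): (10,G1,1), (12,G2,2.5), (12,G3,2.5), (14,G1,4.5), (14,G4,4.5), (15,G4,6), (17,G3,7), (18,G4,8), (20,G1,10), (20,G2,10), (20,G3,10), (23,G1,13), (23,G3,13), (23,G4,13), (24,G2,15), (25,G1,17), (25,G2,17), (25,G4,17)
Step 2: Sum ranks within each group.
R_1 = 45.5 (n_1 = 5)
R_2 = 44.5 (n_2 = 4)
R_3 = 32.5 (n_3 = 4)
R_4 = 48.5 (n_4 = 5)
Step 3: H = 12/(N(N+1)) * sum(R_i^2/n_i) - 3(N+1)
     = 12/(18*19) * (45.5^2/5 + 44.5^2/4 + 32.5^2/4 + 48.5^2/5) - 3*19
     = 0.035088 * 1643.62 - 57
     = 0.671053.
Step 4: Ties present; correction factor C = 1 - 84/(18^3 - 18) = 0.985552. Corrected H = 0.671053 / 0.985552 = 0.680890.
Step 5: Under H0, H ~ chi^2(3); p-value = 0.877689.
Step 6: alpha = 0.1. fail to reject H0.

H = 0.6809, df = 3, p = 0.877689, fail to reject H0.


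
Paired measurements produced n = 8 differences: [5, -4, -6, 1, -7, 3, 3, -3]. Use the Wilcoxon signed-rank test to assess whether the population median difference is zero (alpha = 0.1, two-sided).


Step 1: Drop any zero differences (none here) and take |d_i|.
|d| = [5, 4, 6, 1, 7, 3, 3, 3]
Step 2: Midrank |d_i| (ties get averaged ranks).
ranks: |5|->6, |4|->5, |6|->7, |1|->1, |7|->8, |3|->3, |3|->3, |3|->3
Step 3: Attach original signs; sum ranks with positive sign and with negative sign.
W+ = 6 + 1 + 3 + 3 = 13
W- = 5 + 7 + 8 + 3 = 23
(Check: W+ + W- = 36 should equal n(n+1)/2 = 36.)
Step 4: Test statistic W = min(W+, W-) = 13.
Step 5: Ties in |d|, so use the tie-corrected normal approximation.
        E[W] = n(n+1)/4 = 8*9/4 = 18.
        Tie groups: |d|=3 (t=3); sum(t^3 - t) = 24.
        Var[W] = n(n+1)(2n+1)/24 - sum(t^3-t)/48 = 1224/24 - 24/48 = 50.5.
        z = (W - E[W]) / sqrt(Var[W]) = (13 - 18) / 7.1063 = -0.7036.
        Two-sided p = 2*Phi(z) = 0.481683.
Step 6: alpha = 0.1. fail to reject H0.

W+ = 13, W- = 23, W = min = 13, p = 0.481683, fail to reject H0.


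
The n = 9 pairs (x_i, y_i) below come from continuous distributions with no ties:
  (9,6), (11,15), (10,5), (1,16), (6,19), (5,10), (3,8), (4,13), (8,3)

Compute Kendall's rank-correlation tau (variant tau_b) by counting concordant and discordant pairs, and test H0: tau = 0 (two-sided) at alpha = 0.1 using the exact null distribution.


Step 1: Enumerate the 36 unordered pairs (i,j) with i<j and classify each by sign(x_j-x_i) * sign(y_j-y_i).
  (1,2):dx=+2,dy=+9->C; (1,3):dx=+1,dy=-1->D; (1,4):dx=-8,dy=+10->D; (1,5):dx=-3,dy=+13->D
  (1,6):dx=-4,dy=+4->D; (1,7):dx=-6,dy=+2->D; (1,8):dx=-5,dy=+7->D; (1,9):dx=-1,dy=-3->C
  (2,3):dx=-1,dy=-10->C; (2,4):dx=-10,dy=+1->D; (2,5):dx=-5,dy=+4->D; (2,6):dx=-6,dy=-5->C
  (2,7):dx=-8,dy=-7->C; (2,8):dx=-7,dy=-2->C; (2,9):dx=-3,dy=-12->C; (3,4):dx=-9,dy=+11->D
  (3,5):dx=-4,dy=+14->D; (3,6):dx=-5,dy=+5->D; (3,7):dx=-7,dy=+3->D; (3,8):dx=-6,dy=+8->D
  (3,9):dx=-2,dy=-2->C; (4,5):dx=+5,dy=+3->C; (4,6):dx=+4,dy=-6->D; (4,7):dx=+2,dy=-8->D
  (4,8):dx=+3,dy=-3->D; (4,9):dx=+7,dy=-13->D; (5,6):dx=-1,dy=-9->C; (5,7):dx=-3,dy=-11->C
  (5,8):dx=-2,dy=-6->C; (5,9):dx=+2,dy=-16->D; (6,7):dx=-2,dy=-2->C; (6,8):dx=-1,dy=+3->D
  (6,9):dx=+3,dy=-7->D; (7,8):dx=+1,dy=+5->C; (7,9):dx=+5,dy=-5->D; (8,9):dx=+4,dy=-10->D
Step 2: C = 14, D = 22, total pairs = 36.
Step 3: tau = (C - D)/(n(n-1)/2) = (14 - 22)/36 = -0.222222.
Step 4: Exact two-sided p-value (enumerate n! = 362880 permutations of y under H0): p = 0.476709.
Step 5: alpha = 0.1. fail to reject H0.

tau_b = -0.2222 (C=14, D=22), p = 0.476709, fail to reject H0.


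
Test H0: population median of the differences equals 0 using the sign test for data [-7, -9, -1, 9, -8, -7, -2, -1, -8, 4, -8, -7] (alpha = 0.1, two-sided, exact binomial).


Step 1: Discard zero differences. Original n = 12; n_eff = number of nonzero differences = 12.
Nonzero differences (with sign): -7, -9, -1, +9, -8, -7, -2, -1, -8, +4, -8, -7
Step 2: Count signs: positive = 2, negative = 10.
Step 3: Under H0: P(positive) = 0.5, so the number of positives S ~ Bin(12, 0.5).
Step 4: Two-sided exact p-value = sum of Bin(12,0.5) probabilities at or below the observed probability = 0.038574.
Step 5: alpha = 0.1. reject H0.

n_eff = 12, pos = 2, neg = 10, p = 0.038574, reject H0.


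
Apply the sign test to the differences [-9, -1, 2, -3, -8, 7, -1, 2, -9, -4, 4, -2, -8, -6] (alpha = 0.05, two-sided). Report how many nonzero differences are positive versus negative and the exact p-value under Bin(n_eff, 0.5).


Step 1: Discard zero differences. Original n = 14; n_eff = number of nonzero differences = 14.
Nonzero differences (with sign): -9, -1, +2, -3, -8, +7, -1, +2, -9, -4, +4, -2, -8, -6
Step 2: Count signs: positive = 4, negative = 10.
Step 3: Under H0: P(positive) = 0.5, so the number of positives S ~ Bin(14, 0.5).
Step 4: Two-sided exact p-value = sum of Bin(14,0.5) probabilities at or below the observed probability = 0.179565.
Step 5: alpha = 0.05. fail to reject H0.

n_eff = 14, pos = 4, neg = 10, p = 0.179565, fail to reject H0.


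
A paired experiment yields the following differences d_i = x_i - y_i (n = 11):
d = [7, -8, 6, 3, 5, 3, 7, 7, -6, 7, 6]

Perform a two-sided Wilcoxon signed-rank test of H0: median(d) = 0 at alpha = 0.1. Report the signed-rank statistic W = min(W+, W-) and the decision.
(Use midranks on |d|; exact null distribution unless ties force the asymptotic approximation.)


Step 1: Drop any zero differences (none here) and take |d_i|.
|d| = [7, 8, 6, 3, 5, 3, 7, 7, 6, 7, 6]
Step 2: Midrank |d_i| (ties get averaged ranks).
ranks: |7|->8.5, |8|->11, |6|->5, |3|->1.5, |5|->3, |3|->1.5, |7|->8.5, |7|->8.5, |6|->5, |7|->8.5, |6|->5
Step 3: Attach original signs; sum ranks with positive sign and with negative sign.
W+ = 8.5 + 5 + 1.5 + 3 + 1.5 + 8.5 + 8.5 + 8.5 + 5 = 50
W- = 11 + 5 = 16
(Check: W+ + W- = 66 should equal n(n+1)/2 = 66.)
Step 4: Test statistic W = min(W+, W-) = 16.
Step 5: Ties in |d|, so use the tie-corrected normal approximation.
        E[W] = n(n+1)/4 = 11*12/4 = 33.
        Tie groups: |d|=3 (t=2), |d|=6 (t=3), |d|=7 (t=4); sum(t^3 - t) = 90.
        Var[W] = n(n+1)(2n+1)/24 - sum(t^3-t)/48 = 3036/24 - 90/48 = 124.625.
        z = (W - E[W]) / sqrt(Var[W]) = (16 - 33) / 11.1636 = -1.5228.
        Two-sided p = 2*Phi(z) = 0.127806.
Step 6: alpha = 0.1. fail to reject H0.

W+ = 50, W- = 16, W = min = 16, p = 0.127806, fail to reject H0.


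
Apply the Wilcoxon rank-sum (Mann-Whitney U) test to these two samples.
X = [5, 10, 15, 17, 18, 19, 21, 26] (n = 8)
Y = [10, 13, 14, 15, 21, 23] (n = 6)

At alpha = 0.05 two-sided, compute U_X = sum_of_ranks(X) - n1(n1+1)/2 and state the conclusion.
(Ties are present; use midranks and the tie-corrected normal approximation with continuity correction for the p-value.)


Step 1: Combine and sort all 14 observations; assign midranks.
sorted (value, group): (5,X), (10,X), (10,Y), (13,Y), (14,Y), (15,X), (15,Y), (17,X), (18,X), (19,X), (21,X), (21,Y), (23,Y), (26,X)
ranks: 5->1, 10->2.5, 10->2.5, 13->4, 14->5, 15->6.5, 15->6.5, 17->8, 18->9, 19->10, 21->11.5, 21->11.5, 23->13, 26->14
Step 2: Rank sum for X: R1 = 1 + 2.5 + 6.5 + 8 + 9 + 10 + 11.5 + 14 = 62.5.
Step 3: U_X = R1 - n1(n1+1)/2 = 62.5 - 8*9/2 = 62.5 - 36 = 26.5.
       U_Y = n1*n2 - U_X = 48 - 26.5 = 21.5.
Step 4: Ties are present, so use the tie-corrected normal approximation (with continuity correction) for the p-value.
Step 5: p-value = 0.795593; compare to alpha = 0.05. fail to reject H0.

U_X = 26.5, p = 0.795593, fail to reject H0 at alpha = 0.05.


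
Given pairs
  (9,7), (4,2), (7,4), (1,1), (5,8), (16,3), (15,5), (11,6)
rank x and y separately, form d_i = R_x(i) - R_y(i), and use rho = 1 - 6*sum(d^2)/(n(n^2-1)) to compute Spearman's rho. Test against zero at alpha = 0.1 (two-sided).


Step 1: Rank x and y separately (midranks; no ties here).
rank(x): 9->5, 4->2, 7->4, 1->1, 5->3, 16->8, 15->7, 11->6
rank(y): 7->7, 2->2, 4->4, 1->1, 8->8, 3->3, 5->5, 6->6
Step 2: d_i = R_x(i) - R_y(i); compute d_i^2.
  (5-7)^2=4, (2-2)^2=0, (4-4)^2=0, (1-1)^2=0, (3-8)^2=25, (8-3)^2=25, (7-5)^2=4, (6-6)^2=0
sum(d^2) = 58.
Step 3: rho = 1 - 6*58 / (8*(8^2 - 1)) = 1 - 348/504 = 0.309524.
Step 4: Under H0, t = rho * sqrt((n-2)/(1-rho^2)) = 0.7973 ~ t(6).
Step 5: Two-sided p-value from the t-distribution with 6 df = 0.455645.
Step 6: alpha = 0.1. fail to reject H0.

rho = 0.3095, p = 0.455645, fail to reject H0 at alpha = 0.1.


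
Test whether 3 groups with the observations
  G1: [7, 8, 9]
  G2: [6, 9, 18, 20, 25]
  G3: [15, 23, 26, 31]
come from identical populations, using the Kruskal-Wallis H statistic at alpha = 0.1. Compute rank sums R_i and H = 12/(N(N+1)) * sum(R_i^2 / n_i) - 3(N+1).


Step 1: Combine all N = 12 observations and assign midranks.
sorted (value, group, rank): (6,G2,1), (7,G1,2), (8,G1,3), (9,G1,4.5), (9,G2,4.5), (15,G3,6), (18,G2,7), (20,G2,8), (23,G3,9), (25,G2,10), (26,G3,11), (31,G3,12)
Step 2: Sum ranks within each group.
R_1 = 9.5 (n_1 = 3)
R_2 = 30.5 (n_2 = 5)
R_3 = 38 (n_3 = 4)
Step 3: H = 12/(N(N+1)) * sum(R_i^2/n_i) - 3(N+1)
     = 12/(12*13) * (9.5^2/3 + 30.5^2/5 + 38^2/4) - 3*13
     = 0.076923 * 577.133 - 39
     = 5.394872.
Step 4: Ties present; correction factor C = 1 - 6/(12^3 - 12) = 0.996503. Corrected H = 5.394872 / 0.996503 = 5.413801.
Step 5: Under H0, H ~ chi^2(2); p-value = 0.066743.
Step 6: alpha = 0.1. reject H0.

H = 5.4138, df = 2, p = 0.066743, reject H0.


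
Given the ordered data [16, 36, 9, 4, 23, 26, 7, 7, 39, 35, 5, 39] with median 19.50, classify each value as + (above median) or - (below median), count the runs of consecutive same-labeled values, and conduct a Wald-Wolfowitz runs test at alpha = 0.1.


Step 1: Compute median = 19.50; label A = above, B = below.
Labels in order: BABBAABBAABA  (n_A = 6, n_B = 6)
Step 2: Count runs R = 8.
Step 3: Under H0 (random ordering), E[R] = 2*n_A*n_B/(n_A+n_B) + 1 = 2*6*6/12 + 1 = 7.0000.
        Var[R] = 2*n_A*n_B*(2*n_A*n_B - n_A - n_B) / ((n_A+n_B)^2 * (n_A+n_B-1)) = 4320/1584 = 2.7273.
        SD[R] = 1.6514.
Step 4: Continuity-corrected z = (R - 0.5 - E[R]) / SD[R] = (8 - 0.5 - 7.0000) / 1.6514 = 0.3028.
Step 5: Two-sided p-value via normal approximation = 2*(1 - Phi(|z|)) = 0.762069.
Step 6: alpha = 0.1. fail to reject H0.

R = 8, z = 0.3028, p = 0.762069, fail to reject H0.
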